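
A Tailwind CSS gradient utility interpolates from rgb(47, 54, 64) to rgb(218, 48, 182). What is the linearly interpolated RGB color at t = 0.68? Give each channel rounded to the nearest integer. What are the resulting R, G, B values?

(163, 50, 144)

R = 47 + 0.68 × (218 − 47) = 47 + 0.68 × 171 = 163.28 → 163
G = 54 + 0.68 × (48 − 54) = 54 + 0.68 × -6 = 49.92 → 50
B = 64 + 0.68 × (182 − 64) = 64 + 0.68 × 118 = 144.24 → 144
So the blended color is (163, 50, 144), about #a33290.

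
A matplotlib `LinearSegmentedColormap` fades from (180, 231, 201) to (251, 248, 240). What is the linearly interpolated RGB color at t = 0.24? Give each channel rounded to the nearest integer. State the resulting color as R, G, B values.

R = 180 + 0.24 × (251 − 180) = 180 + 0.24 × 71 = 197.04 → 197
G = 231 + 0.24 × (248 − 231) = 231 + 0.24 × 17 = 235.08 → 235
B = 201 + 0.24 × (240 − 201) = 201 + 0.24 × 39 = 210.36 → 210
So the blended color is (197, 235, 210), about #c5ebd2.

(197, 235, 210)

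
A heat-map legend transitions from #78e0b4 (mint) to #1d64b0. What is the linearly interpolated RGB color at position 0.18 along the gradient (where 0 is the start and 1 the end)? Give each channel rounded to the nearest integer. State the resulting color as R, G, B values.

(104, 202, 179)

#78e0b4 → (120, 224, 180); #1d64b0 → (29, 100, 176).
R = 120 + 0.18 × (29 − 120) = 120 + 0.18 × -91 = 103.62 → 104
G = 224 + 0.18 × (100 − 224) = 224 + 0.18 × -124 = 201.68 → 202
B = 180 + 0.18 × (176 − 180) = 180 + 0.18 × -4 = 179.28 → 179
So the blended color is (104, 202, 179), about #68cab3.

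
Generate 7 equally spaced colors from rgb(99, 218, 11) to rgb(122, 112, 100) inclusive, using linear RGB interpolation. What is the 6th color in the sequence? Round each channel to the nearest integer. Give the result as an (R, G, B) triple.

(118, 130, 85)

With 7 swatches and endpoints inclusive, swatch 6 sits at t = (6 − 1)/(7 − 1) = 5/6 ≈ 0.8333.
R = 99 + 0.8333 × (122 − 99) = 118.166 → 118
G = 218 + 0.8333 × (112 − 218) = 129.67 → 130
B = 11 + 0.8333 × (100 − 11) = 85.164 → 85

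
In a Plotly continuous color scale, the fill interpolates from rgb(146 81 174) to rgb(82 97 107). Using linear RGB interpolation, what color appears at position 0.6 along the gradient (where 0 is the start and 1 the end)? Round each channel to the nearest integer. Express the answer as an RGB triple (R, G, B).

R = 146 + 0.6 × (82 − 146) = 146 + 0.6 × -64 = 107.6 → 108
G = 81 + 0.6 × (97 − 81) = 81 + 0.6 × 16 = 90.6 → 91
B = 174 + 0.6 × (107 − 174) = 174 + 0.6 × -67 = 133.8 → 134
So the blended color is (108, 91, 134), about #6c5b86.

(108, 91, 134)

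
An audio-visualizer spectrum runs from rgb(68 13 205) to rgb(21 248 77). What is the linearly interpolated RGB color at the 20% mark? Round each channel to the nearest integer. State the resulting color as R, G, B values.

20% corresponds to t = 0.2.
R = 68 + 0.2 × (21 − 68) = 68 + 0.2 × -47 = 58.6 → 59
G = 13 + 0.2 × (248 − 13) = 13 + 0.2 × 235 = 60 → 60
B = 205 + 0.2 × (77 − 205) = 205 + 0.2 × -128 = 179.4 → 179

(59, 60, 179)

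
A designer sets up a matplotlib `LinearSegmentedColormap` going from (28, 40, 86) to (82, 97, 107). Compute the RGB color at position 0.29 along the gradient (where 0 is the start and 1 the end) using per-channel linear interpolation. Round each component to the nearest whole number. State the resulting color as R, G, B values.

(44, 57, 92)

R = 28 + 0.29 × (82 − 28) = 28 + 0.29 × 54 = 43.66 → 44
G = 40 + 0.29 × (97 − 40) = 40 + 0.29 × 57 = 56.53 → 57
B = 86 + 0.29 × (107 − 86) = 86 + 0.29 × 21 = 92.09 → 92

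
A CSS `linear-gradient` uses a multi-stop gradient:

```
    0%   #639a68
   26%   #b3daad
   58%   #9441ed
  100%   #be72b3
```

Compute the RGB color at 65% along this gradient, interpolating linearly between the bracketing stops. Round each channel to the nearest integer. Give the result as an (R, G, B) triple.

(155, 73, 227)

65% lies between the 58% and 100% stops, so the local fraction is t = (65 − 58)/(100 − 58) = 7/42 ≈ 0.1667.
#9441ed → (148, 65, 237); #be72b3 → (190, 114, 179).
R = 148 + 0.1667 × (190 − 148) = 155.001 → 155
G = 65 + 0.1667 × (114 − 65) = 73.168 → 73
B = 237 + 0.1667 × (179 − 237) = 227.331 → 227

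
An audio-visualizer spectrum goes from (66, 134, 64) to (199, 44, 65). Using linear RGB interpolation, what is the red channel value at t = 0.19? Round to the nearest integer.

R = 66 + 0.19 × (199 − 66) = 91.27 → 91

91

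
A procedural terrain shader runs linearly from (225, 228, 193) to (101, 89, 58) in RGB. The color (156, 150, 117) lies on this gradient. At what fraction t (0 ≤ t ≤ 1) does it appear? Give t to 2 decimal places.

0.56

Invert the lerp on the G channel (largest span, 139): t = (150 − 228) / (89 − 228) = -78/-139 = 0.56115.
Check on R: (156 − 225)/(101 − 225) = 0.5565 ✓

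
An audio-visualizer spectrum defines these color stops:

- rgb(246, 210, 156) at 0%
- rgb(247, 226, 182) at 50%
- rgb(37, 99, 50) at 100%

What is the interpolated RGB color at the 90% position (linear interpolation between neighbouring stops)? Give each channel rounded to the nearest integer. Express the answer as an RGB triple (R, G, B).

90% lies between the 50% and 100% stops, so the local fraction is t = (90 − 50)/(100 − 50) = 40/50 ≈ 0.8.
R = 247 + 0.8 × (37 − 247) = 79 → 79
G = 226 + 0.8 × (99 − 226) = 124.4 → 124
B = 182 + 0.8 × (50 − 182) = 76.4 → 76

(79, 124, 76)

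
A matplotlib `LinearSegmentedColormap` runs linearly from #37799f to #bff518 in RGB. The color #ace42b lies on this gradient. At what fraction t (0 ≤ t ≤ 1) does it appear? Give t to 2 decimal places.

Invert the lerp on the R channel (largest span, 136): t = (172 − 55) / (191 − 55) = 117/136 = 0.86029.
Check on G: (228 − 121)/(245 − 121) = 0.8629 ✓

0.86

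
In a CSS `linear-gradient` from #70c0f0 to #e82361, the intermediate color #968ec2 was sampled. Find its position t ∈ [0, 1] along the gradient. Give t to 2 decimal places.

Invert the lerp on the G channel (largest span, 157): t = (142 − 192) / (35 − 192) = -50/-157 = 0.31847.
Check on R: (150 − 112)/(232 − 112) = 0.3167 ✓

0.32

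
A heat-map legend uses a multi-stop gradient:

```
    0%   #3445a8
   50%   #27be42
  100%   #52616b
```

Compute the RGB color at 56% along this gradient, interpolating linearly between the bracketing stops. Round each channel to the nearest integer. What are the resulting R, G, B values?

(44, 179, 71)

56% lies between the 50% and 100% stops, so the local fraction is t = (56 − 50)/(100 − 50) = 6/50 ≈ 0.12.
#27be42 → (39, 190, 66); #52616b → (82, 97, 107).
R = 39 + 0.12 × (82 − 39) = 44.16 → 44
G = 190 + 0.12 × (97 − 190) = 178.84 → 179
B = 66 + 0.12 × (107 − 66) = 70.92 → 71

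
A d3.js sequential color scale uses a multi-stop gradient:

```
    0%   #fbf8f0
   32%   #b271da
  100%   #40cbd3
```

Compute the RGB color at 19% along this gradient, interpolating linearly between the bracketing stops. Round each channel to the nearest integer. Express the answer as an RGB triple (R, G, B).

(208, 168, 227)

19% lies between the 0% and 32% stops, so the local fraction is t = (19 − 0)/(32 − 0) = 19/32 ≈ 0.5938.
#fbf8f0 → (251, 248, 240); #b271da → (178, 113, 218).
R = 251 + 0.5938 × (178 − 251) = 207.653 → 208
G = 248 + 0.5938 × (113 − 248) = 167.837 → 168
B = 240 + 0.5938 × (218 − 240) = 226.936 → 227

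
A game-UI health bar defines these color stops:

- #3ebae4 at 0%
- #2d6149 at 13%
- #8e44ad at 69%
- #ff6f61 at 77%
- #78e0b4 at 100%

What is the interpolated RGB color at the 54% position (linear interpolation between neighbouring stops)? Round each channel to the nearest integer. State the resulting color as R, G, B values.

(116, 76, 146)

54% lies between the 13% and 69% stops, so the local fraction is t = (54 − 13)/(69 − 13) = 41/56 ≈ 0.7321.
#2d6149 → (45, 97, 73); #8e44ad → (142, 68, 173).
R = 45 + 0.7321 × (142 − 45) = 116.014 → 116
G = 97 + 0.7321 × (68 − 97) = 75.769 → 76
B = 73 + 0.7321 × (173 − 73) = 146.21 → 146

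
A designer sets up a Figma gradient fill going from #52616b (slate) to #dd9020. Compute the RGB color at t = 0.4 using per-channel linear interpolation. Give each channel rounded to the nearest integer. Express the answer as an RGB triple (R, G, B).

(138, 116, 77)

#52616b → (82, 97, 107); #dd9020 → (221, 144, 32).
R = 82 + 0.4 × (221 − 82) = 82 + 0.4 × 139 = 137.6 → 138
G = 97 + 0.4 × (144 − 97) = 97 + 0.4 × 47 = 115.8 → 116
B = 107 + 0.4 × (32 − 107) = 107 + 0.4 × -75 = 77 → 77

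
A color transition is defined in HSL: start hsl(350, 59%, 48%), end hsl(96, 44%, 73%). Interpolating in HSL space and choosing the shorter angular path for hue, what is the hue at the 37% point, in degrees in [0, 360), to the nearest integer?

29

Hue: 96 − 350 = -254°, but |-254| > 180 so the shorter arc goes the other way: Δh = -254 + 360 = 106°.
H = 350 + 0.37 × (106) = 389.22 → 389 → 389 mod 360 = 29°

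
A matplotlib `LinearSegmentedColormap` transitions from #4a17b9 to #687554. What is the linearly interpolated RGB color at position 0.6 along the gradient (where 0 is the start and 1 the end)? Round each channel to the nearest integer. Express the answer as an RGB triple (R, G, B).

(92, 79, 124)

#4a17b9 → (74, 23, 185); #687554 → (104, 117, 84).
R = 74 + 0.6 × (104 − 74) = 74 + 0.6 × 30 = 92 → 92
G = 23 + 0.6 × (117 − 23) = 23 + 0.6 × 94 = 79.4 → 79
B = 185 + 0.6 × (84 − 185) = 185 + 0.6 × -101 = 124.4 → 124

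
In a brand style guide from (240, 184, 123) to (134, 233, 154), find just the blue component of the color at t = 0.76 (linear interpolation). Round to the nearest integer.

147

B = 123 + 0.76 × (154 − 123) = 146.56 → 147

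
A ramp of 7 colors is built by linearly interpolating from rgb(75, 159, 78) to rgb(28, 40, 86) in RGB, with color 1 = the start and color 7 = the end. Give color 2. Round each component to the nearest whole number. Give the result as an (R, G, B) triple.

With 7 swatches and endpoints inclusive, swatch 2 sits at t = (2 − 1)/(7 − 1) = 1/6 ≈ 0.1667.
R = 75 + 0.1667 × (28 − 75) = 67.165 → 67
G = 159 + 0.1667 × (40 − 159) = 139.163 → 139
B = 78 + 0.1667 × (86 − 78) = 79.334 → 79

(67, 139, 79)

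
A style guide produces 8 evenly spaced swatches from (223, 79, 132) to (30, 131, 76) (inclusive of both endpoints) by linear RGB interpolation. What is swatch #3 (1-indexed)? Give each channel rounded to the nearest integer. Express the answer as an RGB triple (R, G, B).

(168, 94, 116)

With 8 swatches and endpoints inclusive, swatch 3 sits at t = (3 − 1)/(8 − 1) = 2/7 ≈ 0.2857.
R = 223 + 0.2857 × (30 − 223) = 167.86 → 168
G = 79 + 0.2857 × (131 − 79) = 93.856 → 94
B = 132 + 0.2857 × (76 − 132) = 116.001 → 116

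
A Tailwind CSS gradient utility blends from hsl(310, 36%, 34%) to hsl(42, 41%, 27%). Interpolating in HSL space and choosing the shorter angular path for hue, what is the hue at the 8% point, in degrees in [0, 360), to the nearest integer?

317

Hue: 42 − 310 = -268°, but |-268| > 180 so the shorter arc goes the other way: Δh = -268 + 360 = 92°.
H = 310 + 0.08 × (92) = 317.36 → 317°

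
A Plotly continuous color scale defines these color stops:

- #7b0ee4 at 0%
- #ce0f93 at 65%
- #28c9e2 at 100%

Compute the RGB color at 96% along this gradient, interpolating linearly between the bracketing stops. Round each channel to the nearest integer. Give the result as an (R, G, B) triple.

(59, 180, 217)

96% lies between the 65% and 100% stops, so the local fraction is t = (96 − 65)/(100 − 65) = 31/35 ≈ 0.8857.
#ce0f93 → (206, 15, 147); #28c9e2 → (40, 201, 226).
R = 206 + 0.8857 × (40 − 206) = 58.974 → 59
G = 15 + 0.8857 × (201 − 15) = 179.74 → 180
B = 147 + 0.8857 × (226 − 147) = 216.97 → 217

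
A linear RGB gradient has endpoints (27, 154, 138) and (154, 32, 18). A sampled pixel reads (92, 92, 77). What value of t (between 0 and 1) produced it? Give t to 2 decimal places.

Invert the lerp on the R channel (largest span, 127): t = (92 − 27) / (154 − 27) = 65/127 = 0.51181.
Check on G: (92 − 154)/(32 − 154) = 0.5082 ✓

0.51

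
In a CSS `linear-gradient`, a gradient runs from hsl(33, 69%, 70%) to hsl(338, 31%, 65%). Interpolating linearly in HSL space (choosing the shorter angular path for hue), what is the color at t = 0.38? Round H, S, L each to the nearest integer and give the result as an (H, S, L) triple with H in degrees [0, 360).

(12, 55, 68)

Hue: 338 − 33 = 305°, but |305| > 180 so the shorter arc goes the other way: Δh = 305 − 360 = -55°.
H = 33 + 0.38 × (-55) = 12.1 → 12°
S = 69 + 0.38 × (31 − 69) = 54.56 → 55%
L = 70 + 0.38 × (65 − 70) = 68.1 → 68%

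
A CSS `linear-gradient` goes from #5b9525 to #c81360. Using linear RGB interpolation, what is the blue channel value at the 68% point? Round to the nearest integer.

B₁ = 37 (from #5b9525), B₂ = 96 (from #c81360).
B = 37 + 0.68 × (96 − 37) = 77.12 → 77

77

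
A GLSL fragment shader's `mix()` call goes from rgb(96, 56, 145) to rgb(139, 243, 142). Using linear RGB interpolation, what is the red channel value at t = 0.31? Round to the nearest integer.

R = 96 + 0.31 × (139 − 96) = 109.33 → 109

109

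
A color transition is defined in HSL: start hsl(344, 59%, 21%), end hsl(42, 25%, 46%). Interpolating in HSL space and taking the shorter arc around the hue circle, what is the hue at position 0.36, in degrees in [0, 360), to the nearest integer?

Hue: 42 − 344 = -302°, but |-302| > 180 so the shorter arc goes the other way: Δh = -302 + 360 = 58°.
H = 344 + 0.36 × (58) = 364.88 → 365 → 365 mod 360 = 5°

5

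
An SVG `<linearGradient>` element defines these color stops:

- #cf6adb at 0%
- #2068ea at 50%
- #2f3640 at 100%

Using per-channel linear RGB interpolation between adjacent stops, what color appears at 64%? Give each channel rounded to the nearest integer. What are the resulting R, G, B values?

(36, 90, 186)

64% lies between the 50% and 100% stops, so the local fraction is t = (64 − 50)/(100 − 50) = 14/50 ≈ 0.28.
#2068ea → (32, 104, 234); #2f3640 → (47, 54, 64).
R = 32 + 0.28 × (47 − 32) = 36.2 → 36
G = 104 + 0.28 × (54 − 104) = 90 → 90
B = 234 + 0.28 × (64 − 234) = 186.4 → 186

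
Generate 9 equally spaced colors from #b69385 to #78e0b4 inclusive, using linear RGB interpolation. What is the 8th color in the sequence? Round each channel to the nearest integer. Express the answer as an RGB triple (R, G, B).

(128, 214, 174)

With 9 swatches and endpoints inclusive, swatch 8 sits at t = (8 − 1)/(9 − 1) = 7/8 ≈ 0.875.
#b69385 → (182, 147, 133); #78e0b4 → (120, 224, 180).
R = 182 + 0.875 × (120 − 182) = 127.75 → 128
G = 147 + 0.875 × (224 − 147) = 214.375 → 214
B = 133 + 0.875 × (180 − 133) = 174.125 → 174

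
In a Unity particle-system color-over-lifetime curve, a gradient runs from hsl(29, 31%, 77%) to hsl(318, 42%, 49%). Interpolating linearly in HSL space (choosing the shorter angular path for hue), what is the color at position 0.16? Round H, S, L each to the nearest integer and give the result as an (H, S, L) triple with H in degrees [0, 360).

(18, 33, 73)

Hue: 318 − 29 = 289°, but |289| > 180 so the shorter arc goes the other way: Δh = 289 − 360 = -71°.
H = 29 + 0.16 × (-71) = 17.64 → 18°
S = 31 + 0.16 × (42 − 31) = 32.76 → 33%
L = 77 + 0.16 × (49 − 77) = 72.52 → 73%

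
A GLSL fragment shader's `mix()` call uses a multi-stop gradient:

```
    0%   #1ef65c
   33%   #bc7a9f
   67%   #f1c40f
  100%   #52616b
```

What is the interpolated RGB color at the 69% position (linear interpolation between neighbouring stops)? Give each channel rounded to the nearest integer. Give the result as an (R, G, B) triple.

69% lies between the 67% and 100% stops, so the local fraction is t = (69 − 67)/(100 − 67) = 2/33 ≈ 0.0606.
#f1c40f → (241, 196, 15); #52616b → (82, 97, 107).
R = 241 + 0.0606 × (82 − 241) = 231.365 → 231
G = 196 + 0.0606 × (97 − 196) = 190.001 → 190
B = 15 + 0.0606 × (107 − 15) = 20.575 → 21

(231, 190, 21)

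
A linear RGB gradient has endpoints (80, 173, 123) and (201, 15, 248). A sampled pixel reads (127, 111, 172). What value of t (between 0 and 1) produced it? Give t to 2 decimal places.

Invert the lerp on the G channel (largest span, 158): t = (111 − 173) / (15 − 173) = -62/-158 = 0.39241.
Check on R: (127 − 80)/(201 − 80) = 0.3884 ✓

0.39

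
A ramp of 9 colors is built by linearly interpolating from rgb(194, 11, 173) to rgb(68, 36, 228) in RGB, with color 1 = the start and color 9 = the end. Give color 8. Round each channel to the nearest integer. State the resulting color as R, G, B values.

(84, 33, 221)

With 9 swatches and endpoints inclusive, swatch 8 sits at t = (8 − 1)/(9 − 1) = 7/8 ≈ 0.875.
R = 194 + 0.875 × (68 − 194) = 83.75 → 84
G = 11 + 0.875 × (36 − 11) = 32.875 → 33
B = 173 + 0.875 × (228 − 173) = 221.125 → 221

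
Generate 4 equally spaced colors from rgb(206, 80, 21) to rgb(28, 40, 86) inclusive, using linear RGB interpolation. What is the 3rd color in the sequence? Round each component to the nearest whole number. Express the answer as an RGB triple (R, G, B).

With 4 swatches and endpoints inclusive, swatch 3 sits at t = (3 − 1)/(4 − 1) = 2/3 ≈ 0.6667.
R = 206 + 0.6667 × (28 − 206) = 87.327 → 87
G = 80 + 0.6667 × (40 − 80) = 53.332 → 53
B = 21 + 0.6667 × (86 − 21) = 64.335 → 64

(87, 53, 64)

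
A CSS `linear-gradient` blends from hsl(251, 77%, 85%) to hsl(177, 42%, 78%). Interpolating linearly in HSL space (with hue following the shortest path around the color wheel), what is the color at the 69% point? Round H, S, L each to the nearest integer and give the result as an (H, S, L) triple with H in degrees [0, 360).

(200, 53, 80)

Hue arc: Δh = 177 − 251 = -74° (|Δh| ≤ 180, already the shorter path).
H = 251 + 0.69 × (-74) = 199.94 → 200°
S = 77 + 0.69 × (42 − 77) = 52.85 → 53%
L = 85 + 0.69 × (78 − 85) = 80.17 → 80%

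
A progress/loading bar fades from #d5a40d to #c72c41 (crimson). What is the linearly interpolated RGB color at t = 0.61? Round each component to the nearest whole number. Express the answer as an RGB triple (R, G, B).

(204, 91, 45)

#d5a40d → (213, 164, 13); #c72c41 → (199, 44, 65).
R = 213 + 0.61 × (199 − 213) = 213 + 0.61 × -14 = 204.46 → 204
G = 164 + 0.61 × (44 − 164) = 164 + 0.61 × -120 = 90.8 → 91
B = 13 + 0.61 × (65 − 13) = 13 + 0.61 × 52 = 44.72 → 45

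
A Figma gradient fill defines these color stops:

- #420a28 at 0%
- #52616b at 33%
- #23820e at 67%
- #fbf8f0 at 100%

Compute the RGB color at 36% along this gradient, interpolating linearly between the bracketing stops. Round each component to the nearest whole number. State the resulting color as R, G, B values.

36% lies between the 33% and 67% stops, so the local fraction is t = (36 − 33)/(67 − 33) = 3/34 ≈ 0.0882.
#52616b → (82, 97, 107); #23820e → (35, 130, 14).
R = 82 + 0.0882 × (35 − 82) = 77.855 → 78
G = 97 + 0.0882 × (130 − 97) = 99.911 → 100
B = 107 + 0.0882 × (14 − 107) = 98.797 → 99

(78, 100, 99)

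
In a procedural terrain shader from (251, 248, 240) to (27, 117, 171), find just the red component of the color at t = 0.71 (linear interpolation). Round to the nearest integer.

92

R = 251 + 0.71 × (27 − 251) = 91.96 → 92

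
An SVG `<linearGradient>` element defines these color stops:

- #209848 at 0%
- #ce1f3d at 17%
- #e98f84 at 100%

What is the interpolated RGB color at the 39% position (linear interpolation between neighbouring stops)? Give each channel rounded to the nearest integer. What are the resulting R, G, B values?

(213, 61, 80)

39% lies between the 17% and 100% stops, so the local fraction is t = (39 − 17)/(100 − 17) = 22/83 ≈ 0.2651.
#ce1f3d → (206, 31, 61); #e98f84 → (233, 143, 132).
R = 206 + 0.2651 × (233 − 206) = 213.158 → 213
G = 31 + 0.2651 × (143 − 31) = 60.691 → 61
B = 61 + 0.2651 × (132 − 61) = 79.822 → 80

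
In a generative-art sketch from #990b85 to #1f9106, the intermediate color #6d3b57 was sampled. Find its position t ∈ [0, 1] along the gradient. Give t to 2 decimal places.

0.36

Invert the lerp on the G channel (largest span, 134): t = (59 − 11) / (145 − 11) = 48/134 = 0.35821.
Check on R: (109 − 153)/(31 − 153) = 0.3607 ✓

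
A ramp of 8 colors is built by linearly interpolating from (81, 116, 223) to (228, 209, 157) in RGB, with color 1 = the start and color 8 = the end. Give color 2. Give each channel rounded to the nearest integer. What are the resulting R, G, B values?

(102, 129, 214)

With 8 swatches and endpoints inclusive, swatch 2 sits at t = (2 − 1)/(8 − 1) = 1/7 ≈ 0.1429.
R = 81 + 0.1429 × (228 − 81) = 102.006 → 102
G = 116 + 0.1429 × (209 − 116) = 129.29 → 129
B = 223 + 0.1429 × (157 − 223) = 213.569 → 214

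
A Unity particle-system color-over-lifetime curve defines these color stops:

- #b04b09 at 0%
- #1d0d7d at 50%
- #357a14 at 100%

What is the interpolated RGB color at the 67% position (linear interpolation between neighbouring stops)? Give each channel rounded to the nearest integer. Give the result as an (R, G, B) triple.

(37, 50, 89)

67% lies between the 50% and 100% stops, so the local fraction is t = (67 − 50)/(100 − 50) = 17/50 ≈ 0.34.
#1d0d7d → (29, 13, 125); #357a14 → (53, 122, 20).
R = 29 + 0.34 × (53 − 29) = 37.16 → 37
G = 13 + 0.34 × (122 − 13) = 50.06 → 50
B = 125 + 0.34 × (20 − 125) = 89.3 → 89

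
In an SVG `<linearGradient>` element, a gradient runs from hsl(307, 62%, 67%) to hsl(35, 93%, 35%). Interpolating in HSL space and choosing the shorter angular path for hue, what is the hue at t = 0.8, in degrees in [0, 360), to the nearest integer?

17

Hue: 35 − 307 = -272°, but |-272| > 180 so the shorter arc goes the other way: Δh = -272 + 360 = 88°.
H = 307 + 0.8 × (88) = 377.4 → 377 → 377 mod 360 = 17°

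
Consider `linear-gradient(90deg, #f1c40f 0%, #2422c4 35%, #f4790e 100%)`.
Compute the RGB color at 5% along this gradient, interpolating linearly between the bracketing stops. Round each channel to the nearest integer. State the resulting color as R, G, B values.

(212, 173, 41)

5% lies between the 0% and 35% stops, so the local fraction is t = (5 − 0)/(35 − 0) = 5/35 ≈ 0.1429.
#f1c40f → (241, 196, 15); #2422c4 → (36, 34, 196).
R = 241 + 0.1429 × (36 − 241) = 211.706 → 212
G = 196 + 0.1429 × (34 − 196) = 172.85 → 173
B = 15 + 0.1429 × (196 − 15) = 40.865 → 41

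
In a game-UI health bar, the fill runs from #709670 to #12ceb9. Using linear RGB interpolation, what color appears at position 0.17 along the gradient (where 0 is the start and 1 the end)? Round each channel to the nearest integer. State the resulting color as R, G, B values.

(96, 160, 124)

#709670 → (112, 150, 112); #12ceb9 → (18, 206, 185).
R = 112 + 0.17 × (18 − 112) = 112 + 0.17 × -94 = 96.02 → 96
G = 150 + 0.17 × (206 − 150) = 150 + 0.17 × 56 = 159.52 → 160
B = 112 + 0.17 × (185 − 112) = 112 + 0.17 × 73 = 124.41 → 124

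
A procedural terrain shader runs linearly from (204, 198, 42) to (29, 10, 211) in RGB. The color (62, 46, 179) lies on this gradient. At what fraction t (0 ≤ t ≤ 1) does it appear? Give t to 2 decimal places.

0.81

Invert the lerp on the G channel (largest span, 188): t = (46 − 198) / (10 − 198) = -152/-188 = 0.80851.
Check on R: (62 − 204)/(29 − 204) = 0.8114 ✓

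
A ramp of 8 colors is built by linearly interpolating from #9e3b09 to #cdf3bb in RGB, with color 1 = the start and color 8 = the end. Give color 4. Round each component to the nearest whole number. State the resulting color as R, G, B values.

(178, 138, 85)

With 8 swatches and endpoints inclusive, swatch 4 sits at t = (4 − 1)/(8 − 1) = 3/7 ≈ 0.4286.
#9e3b09 → (158, 59, 9); #cdf3bb → (205, 243, 187).
R = 158 + 0.4286 × (205 − 158) = 178.144 → 178
G = 59 + 0.4286 × (243 − 59) = 137.862 → 138
B = 9 + 0.4286 × (187 − 9) = 85.291 → 85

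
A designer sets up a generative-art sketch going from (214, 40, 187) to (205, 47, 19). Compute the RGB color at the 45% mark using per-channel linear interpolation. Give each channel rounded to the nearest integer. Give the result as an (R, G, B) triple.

45% corresponds to t = 0.45.
R = 214 + 0.45 × (205 − 214) = 214 + 0.45 × -9 = 209.95 → 210
G = 40 + 0.45 × (47 − 40) = 40 + 0.45 × 7 = 43.15 → 43
B = 187 + 0.45 × (19 − 187) = 187 + 0.45 × -168 = 111.4 → 111

(210, 43, 111)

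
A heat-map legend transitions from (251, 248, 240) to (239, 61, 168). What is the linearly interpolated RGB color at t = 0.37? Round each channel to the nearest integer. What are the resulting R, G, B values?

R = 251 + 0.37 × (239 − 251) = 251 + 0.37 × -12 = 246.56 → 247
G = 248 + 0.37 × (61 − 248) = 248 + 0.37 × -187 = 178.81 → 179
B = 240 + 0.37 × (168 − 240) = 240 + 0.37 × -72 = 213.36 → 213
So the blended color is (247, 179, 213), about #f7b3d5.

(247, 179, 213)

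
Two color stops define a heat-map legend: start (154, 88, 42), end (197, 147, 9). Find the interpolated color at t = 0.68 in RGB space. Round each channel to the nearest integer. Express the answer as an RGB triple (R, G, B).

R = 154 + 0.68 × (197 − 154) = 154 + 0.68 × 43 = 183.24 → 183
G = 88 + 0.68 × (147 − 88) = 88 + 0.68 × 59 = 128.12 → 128
B = 42 + 0.68 × (9 − 42) = 42 + 0.68 × -33 = 19.56 → 20
So the blended color is (183, 128, 20), about #b78014.

(183, 128, 20)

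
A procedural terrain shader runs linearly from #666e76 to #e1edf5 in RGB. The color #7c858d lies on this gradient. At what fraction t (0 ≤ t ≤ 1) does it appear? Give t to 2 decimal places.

Invert the lerp on the G channel (largest span, 127): t = (133 − 110) / (237 − 110) = 23/127 = 0.1811.
Check on R: (124 − 102)/(225 − 102) = 0.1789 ✓

0.18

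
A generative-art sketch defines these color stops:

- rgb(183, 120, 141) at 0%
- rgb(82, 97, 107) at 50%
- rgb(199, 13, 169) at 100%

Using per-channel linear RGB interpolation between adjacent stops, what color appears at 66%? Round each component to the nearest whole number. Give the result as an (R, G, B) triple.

66% lies between the 50% and 100% stops, so the local fraction is t = (66 − 50)/(100 − 50) = 16/50 ≈ 0.32.
R = 82 + 0.32 × (199 − 82) = 119.44 → 119
G = 97 + 0.32 × (13 − 97) = 70.12 → 70
B = 107 + 0.32 × (169 − 107) = 126.84 → 127

(119, 70, 127)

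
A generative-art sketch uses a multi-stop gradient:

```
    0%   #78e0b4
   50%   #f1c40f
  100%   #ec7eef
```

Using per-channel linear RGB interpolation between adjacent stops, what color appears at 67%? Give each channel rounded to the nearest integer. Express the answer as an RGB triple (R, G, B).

(239, 172, 91)

67% lies between the 50% and 100% stops, so the local fraction is t = (67 − 50)/(100 − 50) = 17/50 ≈ 0.34.
#f1c40f → (241, 196, 15); #ec7eef → (236, 126, 239).
R = 241 + 0.34 × (236 − 241) = 239.3 → 239
G = 196 + 0.34 × (126 − 196) = 172.2 → 172
B = 15 + 0.34 × (239 − 15) = 91.16 → 91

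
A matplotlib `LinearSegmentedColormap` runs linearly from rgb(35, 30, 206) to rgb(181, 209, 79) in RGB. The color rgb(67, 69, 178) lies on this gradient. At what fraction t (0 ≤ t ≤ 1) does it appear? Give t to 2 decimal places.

0.22

Invert the lerp on the G channel (largest span, 179): t = (69 − 30) / (209 − 30) = 39/179 = 0.21788.
Check on R: (67 − 35)/(181 − 35) = 0.2192 ✓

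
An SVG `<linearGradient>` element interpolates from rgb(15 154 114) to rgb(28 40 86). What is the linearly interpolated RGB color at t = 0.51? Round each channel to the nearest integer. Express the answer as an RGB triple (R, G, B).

R = 15 + 0.51 × (28 − 15) = 15 + 0.51 × 13 = 21.63 → 22
G = 154 + 0.51 × (40 − 154) = 154 + 0.51 × -114 = 95.86 → 96
B = 114 + 0.51 × (86 − 114) = 114 + 0.51 × -28 = 99.72 → 100
So the blended color is (22, 96, 100), about #166064.

(22, 96, 100)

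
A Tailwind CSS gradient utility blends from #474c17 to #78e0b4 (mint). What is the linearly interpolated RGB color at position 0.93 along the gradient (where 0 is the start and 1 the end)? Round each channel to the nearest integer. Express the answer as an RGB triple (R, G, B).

(117, 214, 169)

#474c17 → (71, 76, 23); #78e0b4 → (120, 224, 180).
R = 71 + 0.93 × (120 − 71) = 71 + 0.93 × 49 = 116.57 → 117
G = 76 + 0.93 × (224 − 76) = 76 + 0.93 × 148 = 213.64 → 214
B = 23 + 0.93 × (180 − 23) = 23 + 0.93 × 157 = 169.01 → 169
So the blended color is (117, 214, 169), about #75d6a9.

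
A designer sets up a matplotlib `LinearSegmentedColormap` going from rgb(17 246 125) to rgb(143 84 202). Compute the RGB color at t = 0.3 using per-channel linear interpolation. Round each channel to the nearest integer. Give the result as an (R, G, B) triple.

(55, 197, 148)

R = 17 + 0.3 × (143 − 17) = 17 + 0.3 × 126 = 54.8 → 55
G = 246 + 0.3 × (84 − 246) = 246 + 0.3 × -162 = 197.4 → 197
B = 125 + 0.3 × (202 − 125) = 125 + 0.3 × 77 = 148.1 → 148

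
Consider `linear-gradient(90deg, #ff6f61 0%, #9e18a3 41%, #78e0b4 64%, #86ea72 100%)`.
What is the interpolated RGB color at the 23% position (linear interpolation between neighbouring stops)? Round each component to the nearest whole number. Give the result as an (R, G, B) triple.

(201, 62, 134)

23% lies between the 0% and 41% stops, so the local fraction is t = (23 − 0)/(41 − 0) = 23/41 ≈ 0.561.
#ff6f61 → (255, 111, 97); #9e18a3 → (158, 24, 163).
R = 255 + 0.561 × (158 − 255) = 200.583 → 201
G = 111 + 0.561 × (24 − 111) = 62.193 → 62
B = 97 + 0.561 × (163 − 97) = 134.026 → 134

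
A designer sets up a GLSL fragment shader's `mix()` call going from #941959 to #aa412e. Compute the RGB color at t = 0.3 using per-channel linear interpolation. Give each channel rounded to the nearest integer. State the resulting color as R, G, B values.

(155, 37, 76)

#941959 → (148, 25, 89); #aa412e → (170, 65, 46).
R = 148 + 0.3 × (170 − 148) = 148 + 0.3 × 22 = 154.6 → 155
G = 25 + 0.3 × (65 − 25) = 25 + 0.3 × 40 = 37 → 37
B = 89 + 0.3 × (46 − 89) = 89 + 0.3 × -43 = 76.1 → 76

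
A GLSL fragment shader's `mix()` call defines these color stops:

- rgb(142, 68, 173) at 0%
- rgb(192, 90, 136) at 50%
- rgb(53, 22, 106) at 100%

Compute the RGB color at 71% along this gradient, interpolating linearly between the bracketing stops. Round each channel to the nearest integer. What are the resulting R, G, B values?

71% lies between the 50% and 100% stops, so the local fraction is t = (71 − 50)/(100 − 50) = 21/50 ≈ 0.42.
R = 192 + 0.42 × (53 − 192) = 133.62 → 134
G = 90 + 0.42 × (22 − 90) = 61.44 → 61
B = 136 + 0.42 × (106 − 136) = 123.4 → 123

(134, 61, 123)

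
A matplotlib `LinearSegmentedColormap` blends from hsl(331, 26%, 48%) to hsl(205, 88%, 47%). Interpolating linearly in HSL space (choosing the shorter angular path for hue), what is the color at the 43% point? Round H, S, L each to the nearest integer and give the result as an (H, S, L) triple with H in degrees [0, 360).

(277, 53, 48)

Hue arc: Δh = 205 − 331 = -126° (|Δh| ≤ 180, already the shorter path).
H = 331 + 0.43 × (-126) = 276.82 → 277°
S = 26 + 0.43 × (88 − 26) = 52.66 → 53%
L = 48 + 0.43 × (47 − 48) = 47.57 → 48%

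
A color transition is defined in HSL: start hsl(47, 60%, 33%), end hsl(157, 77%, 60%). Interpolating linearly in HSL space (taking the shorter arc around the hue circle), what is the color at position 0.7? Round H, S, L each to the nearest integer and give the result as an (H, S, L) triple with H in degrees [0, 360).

Hue arc: Δh = 157 − 47 = 110° (|Δh| ≤ 180, already the shorter path).
H = 47 + 0.7 × (110) = 124 → 124°
S = 60 + 0.7 × (77 − 60) = 71.9 → 72%
L = 33 + 0.7 × (60 − 33) = 51.9 → 52%

(124, 72, 52)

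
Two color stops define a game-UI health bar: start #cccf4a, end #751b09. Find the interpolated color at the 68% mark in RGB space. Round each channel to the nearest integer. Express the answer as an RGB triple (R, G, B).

(145, 85, 30)

#cccf4a → (204, 207, 74); #751b09 → (117, 27, 9).
68% corresponds to t = 0.68.
R = 204 + 0.68 × (117 − 204) = 204 + 0.68 × -87 = 144.84 → 145
G = 207 + 0.68 × (27 − 207) = 207 + 0.68 × -180 = 84.6 → 85
B = 74 + 0.68 × (9 − 74) = 74 + 0.68 × -65 = 29.8 → 30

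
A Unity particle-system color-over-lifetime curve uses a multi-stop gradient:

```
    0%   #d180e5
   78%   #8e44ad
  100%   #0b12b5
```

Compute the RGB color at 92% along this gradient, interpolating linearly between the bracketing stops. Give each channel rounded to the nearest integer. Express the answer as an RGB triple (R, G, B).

92% lies between the 78% and 100% stops, so the local fraction is t = (92 − 78)/(100 − 78) = 14/22 ≈ 0.6364.
#8e44ad → (142, 68, 173); #0b12b5 → (11, 18, 181).
R = 142 + 0.6364 × (11 − 142) = 58.632 → 59
G = 68 + 0.6364 × (18 − 68) = 36.18 → 36
B = 173 + 0.6364 × (181 − 173) = 178.091 → 178

(59, 36, 178)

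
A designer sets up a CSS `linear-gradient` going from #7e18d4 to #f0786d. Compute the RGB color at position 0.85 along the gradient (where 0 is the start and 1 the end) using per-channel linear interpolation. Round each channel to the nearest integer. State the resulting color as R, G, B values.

(223, 106, 124)

#7e18d4 → (126, 24, 212); #f0786d → (240, 120, 109).
R = 126 + 0.85 × (240 − 126) = 126 + 0.85 × 114 = 222.9 → 223
G = 24 + 0.85 × (120 − 24) = 24 + 0.85 × 96 = 105.6 → 106
B = 212 + 0.85 × (109 − 212) = 212 + 0.85 × -103 = 124.45 → 124
So the blended color is (223, 106, 124), about #df6a7c.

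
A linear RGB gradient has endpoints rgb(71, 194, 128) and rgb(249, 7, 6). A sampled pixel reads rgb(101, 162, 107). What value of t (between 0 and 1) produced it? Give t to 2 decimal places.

Invert the lerp on the G channel (largest span, 187): t = (162 − 194) / (7 − 194) = -32/-187 = 0.17112.
Check on R: (101 − 71)/(249 − 71) = 0.1685 ✓

0.17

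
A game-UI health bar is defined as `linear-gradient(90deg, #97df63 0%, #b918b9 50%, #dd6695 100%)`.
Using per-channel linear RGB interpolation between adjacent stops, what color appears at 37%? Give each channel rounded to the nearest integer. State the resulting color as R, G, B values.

37% lies between the 0% and 50% stops, so the local fraction is t = (37 − 0)/(50 − 0) = 37/50 ≈ 0.74.
#97df63 → (151, 223, 99); #b918b9 → (185, 24, 185).
R = 151 + 0.74 × (185 − 151) = 176.16 → 176
G = 223 + 0.74 × (24 − 223) = 75.74 → 76
B = 99 + 0.74 × (185 − 99) = 162.64 → 163

(176, 76, 163)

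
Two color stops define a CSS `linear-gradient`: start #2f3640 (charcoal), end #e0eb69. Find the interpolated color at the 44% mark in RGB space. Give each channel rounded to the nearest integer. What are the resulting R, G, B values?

(125, 134, 82)

#2f3640 → (47, 54, 64); #e0eb69 → (224, 235, 105).
44% corresponds to t = 0.44.
R = 47 + 0.44 × (224 − 47) = 47 + 0.44 × 177 = 124.88 → 125
G = 54 + 0.44 × (235 − 54) = 54 + 0.44 × 181 = 133.64 → 134
B = 64 + 0.44 × (105 − 64) = 64 + 0.44 × 41 = 82.04 → 82
So the blended color is (125, 134, 82), about #7d8652.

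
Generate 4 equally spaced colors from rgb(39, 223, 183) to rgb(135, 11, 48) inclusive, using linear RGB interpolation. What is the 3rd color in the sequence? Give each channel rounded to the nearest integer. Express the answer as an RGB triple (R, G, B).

(103, 82, 93)

With 4 swatches and endpoints inclusive, swatch 3 sits at t = (3 − 1)/(4 − 1) = 2/3 ≈ 0.6667.
R = 39 + 0.6667 × (135 − 39) = 103.003 → 103
G = 223 + 0.6667 × (11 − 223) = 81.66 → 82
B = 183 + 0.6667 × (48 − 183) = 92.996 → 93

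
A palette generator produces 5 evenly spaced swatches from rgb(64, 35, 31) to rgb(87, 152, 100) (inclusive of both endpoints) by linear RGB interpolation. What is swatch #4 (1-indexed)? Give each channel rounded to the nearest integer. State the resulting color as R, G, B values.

With 5 swatches and endpoints inclusive, swatch 4 sits at t = (4 − 1)/(5 − 1) = 3/4 ≈ 0.75.
R = 64 + 0.75 × (87 − 64) = 81.25 → 81
G = 35 + 0.75 × (152 − 35) = 122.75 → 123
B = 31 + 0.75 × (100 − 31) = 82.75 → 83

(81, 123, 83)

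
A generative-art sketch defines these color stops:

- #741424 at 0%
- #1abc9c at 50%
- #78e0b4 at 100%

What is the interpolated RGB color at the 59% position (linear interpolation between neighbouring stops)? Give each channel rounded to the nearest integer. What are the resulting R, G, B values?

(43, 194, 160)

59% lies between the 50% and 100% stops, so the local fraction is t = (59 − 50)/(100 − 50) = 9/50 ≈ 0.18.
#1abc9c → (26, 188, 156); #78e0b4 → (120, 224, 180).
R = 26 + 0.18 × (120 − 26) = 42.92 → 43
G = 188 + 0.18 × (224 − 188) = 194.48 → 194
B = 156 + 0.18 × (180 − 156) = 160.32 → 160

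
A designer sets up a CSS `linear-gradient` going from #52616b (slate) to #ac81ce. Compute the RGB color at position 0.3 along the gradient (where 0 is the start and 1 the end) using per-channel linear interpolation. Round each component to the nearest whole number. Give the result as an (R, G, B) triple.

#52616b → (82, 97, 107); #ac81ce → (172, 129, 206).
R = 82 + 0.3 × (172 − 82) = 82 + 0.3 × 90 = 109 → 109
G = 97 + 0.3 × (129 − 97) = 97 + 0.3 × 32 = 106.6 → 107
B = 107 + 0.3 × (206 − 107) = 107 + 0.3 × 99 = 136.7 → 137

(109, 107, 137)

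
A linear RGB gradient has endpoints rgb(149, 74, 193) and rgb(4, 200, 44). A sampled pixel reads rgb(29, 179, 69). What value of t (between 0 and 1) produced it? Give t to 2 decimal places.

Invert the lerp on the B channel (largest span, 149): t = (69 − 193) / (44 − 193) = -124/-149 = 0.83221.
Check on R: (29 − 149)/(4 − 149) = 0.8276 ✓

0.83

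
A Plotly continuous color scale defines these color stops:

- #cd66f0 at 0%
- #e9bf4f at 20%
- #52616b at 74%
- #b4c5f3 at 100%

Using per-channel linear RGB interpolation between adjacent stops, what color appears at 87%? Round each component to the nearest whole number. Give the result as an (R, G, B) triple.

(131, 147, 175)

87% lies between the 74% and 100% stops, so the local fraction is t = (87 − 74)/(100 − 74) = 13/26 ≈ 0.5.
#52616b → (82, 97, 107); #b4c5f3 → (180, 197, 243).
R = 82 + 0.5 × (180 − 82) = 131 → 131
G = 97 + 0.5 × (197 − 97) = 147 → 147
B = 107 + 0.5 × (243 − 107) = 175 → 175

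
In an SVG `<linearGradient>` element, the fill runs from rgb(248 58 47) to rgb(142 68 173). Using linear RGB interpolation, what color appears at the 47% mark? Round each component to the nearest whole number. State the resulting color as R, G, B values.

47% corresponds to t = 0.47.
R = 248 + 0.47 × (142 − 248) = 248 + 0.47 × -106 = 198.18 → 198
G = 58 + 0.47 × (68 − 58) = 58 + 0.47 × 10 = 62.7 → 63
B = 47 + 0.47 × (173 − 47) = 47 + 0.47 × 126 = 106.22 → 106
So the blended color is (198, 63, 106), about #c63f6a.

(198, 63, 106)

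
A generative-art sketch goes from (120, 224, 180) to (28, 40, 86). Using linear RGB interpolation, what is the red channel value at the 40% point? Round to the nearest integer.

R = 120 + 0.4 × (28 − 120) = 83.2 → 83

83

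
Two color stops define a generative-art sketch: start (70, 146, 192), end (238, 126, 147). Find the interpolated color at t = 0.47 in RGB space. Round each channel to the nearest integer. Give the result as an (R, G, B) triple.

R = 70 + 0.47 × (238 − 70) = 70 + 0.47 × 168 = 148.96 → 149
G = 146 + 0.47 × (126 − 146) = 146 + 0.47 × -20 = 136.6 → 137
B = 192 + 0.47 × (147 − 192) = 192 + 0.47 × -45 = 170.85 → 171

(149, 137, 171)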